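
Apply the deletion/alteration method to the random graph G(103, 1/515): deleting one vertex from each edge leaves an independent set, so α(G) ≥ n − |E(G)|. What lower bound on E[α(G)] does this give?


E[|E(G)|] = C(103, 2)·p = 5253 · (1/515) = 51/5.
E[α(G)] ≥ n − E[|E(G)|] = 103 − 51/5 = 464/5.
Numerically: ≈ 92.800.
(This is only a lower bound; the true E[α(G)] may be larger.)

E[α(G)] ≥ 464/5 ≈ 92.800.


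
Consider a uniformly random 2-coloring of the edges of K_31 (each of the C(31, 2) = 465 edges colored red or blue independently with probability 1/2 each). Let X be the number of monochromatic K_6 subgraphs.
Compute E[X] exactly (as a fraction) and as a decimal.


Let X = Σ_S X_S over the C(31, 6) = 736281 subsets S of size 6, where X_S = 1 if the K_6 on S is monochromatic.
For a fixed S, the K_6 on S has C(6, 2) = 15 edges. P[all 15 edges red] = (1/2)^15, and likewise for blue, so P[monochromatic] = 2·(1/2)^15 = 2^{1 − 15} = 1/16384.
Summing: E[X] = C(31, 6) · 2^{1 − 15} = 736281 · 1/16384 = 736281/16384.
Numerically: E[X] ≈ 44.93903.

E[X] = C(31,6)·2^(1−C(6,2)) = 736281/16384 ≈ 44.93903.


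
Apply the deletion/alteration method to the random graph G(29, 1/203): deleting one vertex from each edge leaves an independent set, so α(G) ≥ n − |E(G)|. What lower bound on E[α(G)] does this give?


E[|E(G)|] = C(29, 2)·p = 406 · (1/203) = 2.
E[α(G)] ≥ n − E[|E(G)|] = 29 − 2 = 27.
Numerically: ≈ 27.000000.
(This is only a lower bound; the true E[α(G)] may be larger.)

E[α(G)] ≥ 27 ≈ 27.000000.


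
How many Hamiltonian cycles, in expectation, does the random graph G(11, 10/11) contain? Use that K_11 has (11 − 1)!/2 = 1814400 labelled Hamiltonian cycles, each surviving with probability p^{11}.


K_11 has (11 − 1)!/2 = 1814400 labelled Hamiltonian cycles.
For each such Hamiltonian cycle H, let X_H = 1 if all 11 edges of H are present in G. Then P[X_H = 1] = p^{11} = (10/11)^{11} = 100000000000/285311670611.
By linearity: E[X] = Σ_H E[X_H] = 1814400 · p^{11} = 1814400 · 100000000000/285311670611 = 181440000000000000/285311670611.
Numerically: E[X] ≈ 6.36e+05.

E[X] = 1814400 · (10/11)^{11} = 181440000000000000/285311670611 ≈ 6.36e+05.


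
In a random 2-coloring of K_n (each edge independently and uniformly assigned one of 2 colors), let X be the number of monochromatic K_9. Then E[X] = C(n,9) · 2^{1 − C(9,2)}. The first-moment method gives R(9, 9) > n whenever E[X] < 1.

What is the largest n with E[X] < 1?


We need C(n, 9) · 2^{1 − 36} < 1, i.e. C(n, 9) < 2^{36 − 1} = 34359738368.
Check values of n near the boundary:
  n = 63: C(63, 9) = 23667689815; 23667689815 < 34359738368? YES
  n = 64: C(64, 9) = 27540584512; 27540584512 < 34359738368? YES
  n = 65: C(65, 9) = 31966749880; 31966749880 < 34359738368? YES
  n = 66: C(66, 9) = 37014131440; 37014131440 < 34359738368? NO
  n = 67: C(67, 9) = 42757703560; 42757703560 < 34359738368? NO
The largest n with C(n, 9) < 34359738368 is n = 65 (where E[X] = 3995843735/4294967296 ≈ 0.930355). Hence R(9, 9) > 65, i.e. R(9, 9) ≥ 66.

Largest n = 65; hence R(9, 9) > 65.


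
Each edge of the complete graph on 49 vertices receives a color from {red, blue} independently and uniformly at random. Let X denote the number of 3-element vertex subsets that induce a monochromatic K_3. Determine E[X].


Let X = Σ_S X_S over the C(49, 3) = 18424 subsets S of size 3, where X_S = 1 if the K_3 on S is monochromatic.
For a fixed S, the K_3 on S has C(3, 2) = 3 edges. P[all 3 edges red] = (1/2)^3, and likewise for blue, so P[monochromatic] = 2·(1/2)^3 = 2^{1 − 3} = 1/4.
Summing: E[X] = C(49, 3) · 2^{1 − 3} = 18424 · 1/4 = 4606.
Numerically: E[X] ≈ 4606.000.

E[X] = C(49,3)·2^(1−C(3,2)) = 4606 ≈ 4606.000.


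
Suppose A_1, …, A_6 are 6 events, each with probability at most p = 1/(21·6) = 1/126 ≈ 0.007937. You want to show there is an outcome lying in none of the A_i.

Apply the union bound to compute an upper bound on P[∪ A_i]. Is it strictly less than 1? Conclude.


Union bound: P[∪_{i=1}^{6} A_i] ≤ Σ_i P[A_i] ≤ 6·p = 6·(1/126) = 1/21.
Numerically: 1/21 ≈ 0.047619.
Is 1/21 < 1? YES.
Since P[∪ A_i] ≤ 1/21 < 1, the complement has P[∩ A_i^c] ≥ 1 − 1/21 = 20/21 > 0, so some outcome avoids every A_i.

6·p = 1/21 ≈ 0.047619; existence CERTIFIED by the union bound.


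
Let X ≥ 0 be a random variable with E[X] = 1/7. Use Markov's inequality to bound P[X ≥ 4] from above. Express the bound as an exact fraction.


μ = E[X] = 1/7, a = 4.
Markov: P[X ≥ 4] ≤ μ/a = (1/7)/4 = 1/28.
Numerically: ≈ 0.035714.
(Since a = 4 > μ = 0.142857, the bound 1/28 is < 1 and informative.)

P[X ≥ 4] ≤ 1/28 ≈ 0.035714.


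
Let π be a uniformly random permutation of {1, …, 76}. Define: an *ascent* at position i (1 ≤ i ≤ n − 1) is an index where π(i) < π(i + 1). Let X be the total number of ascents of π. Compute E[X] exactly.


Write X = Σ X_I over i = 1, …, 75, with X_I the indicator of one ascent.
There are 75 indicators.
For each fixed i, the pair (π(i), π(i+1)) is a uniformly random ordered pair of distinct values from {1, …, 76}; by symmetry P[π(i) < π(i+1)] = 1/2.
By linearity: E[X] = 75 · (1/2) = (76 − 1) · (1/2) = 75/2 ≈ 37.50000.

E[X] = 75/2 = 37.50000.


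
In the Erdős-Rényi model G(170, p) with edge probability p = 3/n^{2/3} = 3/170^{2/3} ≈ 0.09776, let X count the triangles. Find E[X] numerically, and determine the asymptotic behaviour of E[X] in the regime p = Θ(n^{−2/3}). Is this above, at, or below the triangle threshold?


Number of potential triangles: C(170, 3) = 804440.
Each occurs with probability p³ ≈ (0.09776)³ ≈ 9.342561e-04.
By linearity: E[X] = C(170, 3)·p³ ≈ 804440 · 9.342561e-04 ≈ 751.5529.
Since α = 2/3 < 1, p = c/n^{2/3} ≫ 1/n is above the triangle threshold p ~ 1/n. Asymptotically E[X] ~ (c³/6)·n^{3(1−α)} = (3³/6)·n^{1} → ∞; triangles are abundant w.h.p.

E[X] ≈ 751.5529; in regime p = Θ(1/n^{2/3}) E[X] diverges (above the triangle threshold p ~ 1/n).


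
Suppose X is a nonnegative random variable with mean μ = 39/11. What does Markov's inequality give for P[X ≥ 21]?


μ = E[X] = 39/11, a = 21.
Markov: P[X ≥ 21] ≤ μ/a = (39/11)/21 = 13/77.
Numerically: ≈ 0.169.
(Since a = 21 > μ = 3.545, the bound 13/77 is < 1 and informative.)

P[X ≥ 21] ≤ 13/77 ≈ 0.169.


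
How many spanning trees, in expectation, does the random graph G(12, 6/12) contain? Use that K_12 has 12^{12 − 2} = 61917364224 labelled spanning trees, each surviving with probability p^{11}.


K_12 has 12^{12 − 2} = 61917364224 labelled spanning trees.
For each such spanning tree H, let X_H = 1 if all 11 edges of H are present in G. Then P[X_H = 1] = p^{11} = (1/2)^{11} = 1/2048.
Summing the indicators: E[X] = Σ_H E[X_H] = 61917364224 · p^{11} = 61917364224 · 1/2048 = 30233088.
Numerically: E[X] ≈ 3.02331e+07.

E[X] = 61917364224 · (1/2)^{11} = 30233088 ≈ 3.02331e+07.


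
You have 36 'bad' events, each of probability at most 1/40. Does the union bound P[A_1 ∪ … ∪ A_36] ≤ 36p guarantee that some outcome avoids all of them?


Union bound: P[∪_{i=1}^{36} A_i] ≤ Σ_i P[A_i] ≤ 36·p = 36·(1/40) = 9/10.
Numerically: 9/10 ≈ 0.900.
Is 9/10 < 1? YES.
Since P[∪ A_i] ≤ 9/10 < 1, the complement has P[∩ A_i^c] ≥ 1 − 9/10 = 1/10 > 0, so some outcome avoids every A_i.

36·p = 9/10 ≈ 0.900; existence CERTIFIED by the union bound.


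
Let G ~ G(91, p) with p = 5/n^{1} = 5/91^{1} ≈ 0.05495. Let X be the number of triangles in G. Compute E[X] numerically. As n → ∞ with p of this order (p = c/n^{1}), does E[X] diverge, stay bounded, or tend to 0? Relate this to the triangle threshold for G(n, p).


Number of potential triangles: C(91, 3) = 121485.
Each occurs with probability p³ ≈ (0.05495)³ ≈ 1.658769e-04.
By linearity: E[X] = C(91, 3)·p³ ≈ 121485 · 1.658769e-04 ≈ 20.1516.
Here α = 1, so p = 5/n is exactly at the triangle threshold p ~ 1/n. Asymptotically E[X] → c³/6 = 5³/6 = 125/6 ≈ 20.8333, a bounded constant. In this regime the triangle count is asymptotically Poisson(c³/6).

E[X] ≈ 20.1516; in regime p = Θ(1/n^{1}) E[X] stays bounded (at the triangle threshold p ~ 1/n).


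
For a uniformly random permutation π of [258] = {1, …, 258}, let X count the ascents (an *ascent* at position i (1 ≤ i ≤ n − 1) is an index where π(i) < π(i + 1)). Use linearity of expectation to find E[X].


Write X = Σ X_I over i = 1, …, 257, with X_I the indicator of one ascent.
There are 257 indicators.
For each fixed i, the pair (π(i), π(i+1)) is a uniformly random ordered pair of distinct values from {1, …, 258}; by symmetry P[π(i) < π(i+1)] = 1/2.
By linearity: E[X] = 257 · (1/2) = (258 − 1) · (1/2) = 257/2 ≈ 128.5000.

E[X] = 257/2 = 128.5000.


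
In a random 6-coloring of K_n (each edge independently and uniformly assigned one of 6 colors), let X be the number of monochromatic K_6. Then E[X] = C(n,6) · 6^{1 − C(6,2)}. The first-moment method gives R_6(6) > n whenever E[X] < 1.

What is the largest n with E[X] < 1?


We need C(n, 6) · 6^{1 − 15} < 1, i.e. C(n, 6) < 6^{15 − 1} = 78364164096.
Check values of n near the boundary:
  n = 194: C(194, 6) = 68482017072; 68482017072 < 78364164096? YES
  n = 195: C(195, 6) = 70656049360; 70656049360 < 78364164096? YES
  n = 196: C(196, 6) = 72887293024; 72887293024 < 78364164096? YES
  n = 197: C(197, 6) = 75176946208; 75176946208 < 78364164096? YES
  n = 198: C(198, 6) = 77526225777; 77526225777 < 78364164096? YES
  n = 199: C(199, 6) = 79936367511; 79936367511 < 78364164096? NO
  n = 200: C(200, 6) = 82408626300; 82408626300 < 78364164096? NO
The largest n with C(n, 6) < 78364164096 is n = 198 (where E[X] = 25842075259/26121388032 ≈ 0.9893). Hence R_6(6) > 198, i.e. R_6(6) ≥ 199.

Largest n = 198; hence R_6(6) > 198.


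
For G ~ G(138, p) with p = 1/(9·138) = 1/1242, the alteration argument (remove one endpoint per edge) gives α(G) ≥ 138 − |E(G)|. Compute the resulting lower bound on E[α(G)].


E[|E(G)|] = C(138, 2)·p = 9453 · (1/1242) = 137/18.
E[α(G)] ≥ n − E[|E(G)|] = 138 − 137/18 = 2347/18.
Numerically: ≈ 130.3889.
(This is only a lower bound; the true E[α(G)] may be larger.)

E[α(G)] ≥ 2347/18 ≈ 130.3889.


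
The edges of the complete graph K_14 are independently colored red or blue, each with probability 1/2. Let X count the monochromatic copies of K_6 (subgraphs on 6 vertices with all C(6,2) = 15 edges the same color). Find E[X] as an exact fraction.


Let X = Σ_S X_S over the C(14, 6) = 3003 subsets S of size 6, where X_S = 1 if the K_6 on S is monochromatic.
For a fixed S, the K_6 on S has C(6, 2) = 15 edges. P[all 15 edges red] = (1/2)^15, and likewise for blue, so P[monochromatic] = 2·(1/2)^15 = 2^{1 − 15} = 1/16384.
By linearity of expectation: E[X] = C(14, 6) · 2^{1 − 15} = 3003 · 1/16384 = 3003/16384.
Numerically: E[X] ≈ 0.18329.

E[X] = C(14,6)·2^(1−C(6,2)) = 3003/16384 ≈ 0.18329.


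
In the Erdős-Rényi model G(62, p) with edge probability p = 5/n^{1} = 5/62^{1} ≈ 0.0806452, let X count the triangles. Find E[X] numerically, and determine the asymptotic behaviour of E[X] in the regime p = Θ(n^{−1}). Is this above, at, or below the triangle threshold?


Number of potential triangles: C(62, 3) = 37820.
Each occurs with probability p³ ≈ (0.0806452)³ ≈ 5.24487261e-04.
By linearity: E[X] = C(62, 3)·p³ ≈ 37820 · 5.24487261e-04 ≈ 19.836108.
Here α = 1, so p = 5/n is exactly at the triangle threshold p ~ 1/n. Asymptotically E[X] → c³/6 = 5³/6 = 125/6 ≈ 20.833333, a bounded constant. In this regime the triangle count is asymptotically Poisson(c³/6).

E[X] ≈ 19.836108; in regime p = Θ(1/n^{1}) E[X] stays bounded (at the triangle threshold p ~ 1/n).


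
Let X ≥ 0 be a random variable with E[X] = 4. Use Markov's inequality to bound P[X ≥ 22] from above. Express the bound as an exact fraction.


μ = E[X] = 4, a = 22.
Markov: P[X ≥ 22] ≤ μ/a = (4)/22 = 2/11.
Numerically: ≈ 0.182.
(Since a = 22 > μ = 4.000, the bound 2/11 is < 1 and informative.)

P[X ≥ 22] ≤ 2/11 ≈ 0.182.


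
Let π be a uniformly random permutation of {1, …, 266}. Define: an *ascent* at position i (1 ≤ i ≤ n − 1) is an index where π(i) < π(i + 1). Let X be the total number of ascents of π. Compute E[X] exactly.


Write X = Σ X_I over i = 1, …, 265, with X_I the indicator of one ascent.
There are 265 indicators.
For each fixed i, the pair (π(i), π(i+1)) is a uniformly random ordered pair of distinct values from {1, …, 266}; by symmetry P[π(i) < π(i+1)] = 1/2.
By linearity: E[X] = 265 · (1/2) = (266 − 1) · (1/2) = 265/2 ≈ 132.5000.

E[X] = 265/2 = 132.5000.


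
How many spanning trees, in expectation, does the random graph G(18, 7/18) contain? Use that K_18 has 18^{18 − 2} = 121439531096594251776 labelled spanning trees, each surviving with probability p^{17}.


K_18 has 18^{18 − 2} = 121439531096594251776 labelled spanning trees.
For each such spanning tree H, let X_H = 1 if all 17 edges of H are present in G. Then P[X_H = 1] = p^{17} = (7/18)^{17} = 232630513987207/2185911559738696531968.
By linearity: E[X] = Σ_H E[X_H] = 121439531096594251776 · p^{17} = 121439531096594251776 · 232630513987207/2185911559738696531968 = 232630513987207/18.
Numerically: E[X] ≈ 1.29239e+13.

E[X] = 121439531096594251776 · (7/18)^{17} = 232630513987207/18 ≈ 1.29239e+13.


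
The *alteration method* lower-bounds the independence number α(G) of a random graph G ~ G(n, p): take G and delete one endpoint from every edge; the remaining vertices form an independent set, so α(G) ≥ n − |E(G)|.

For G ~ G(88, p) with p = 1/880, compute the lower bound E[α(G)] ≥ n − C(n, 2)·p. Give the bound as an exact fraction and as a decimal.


E[|E(G)|] = C(88, 2)·p = 3828 · (1/880) = 87/20.
E[α(G)] ≥ n − E[|E(G)|] = 88 − 87/20 = 1673/20.
Numerically: ≈ 83.65000.
(This is only a lower bound; the true E[α(G)] may be larger.)

E[α(G)] ≥ 1673/20 ≈ 83.65000.


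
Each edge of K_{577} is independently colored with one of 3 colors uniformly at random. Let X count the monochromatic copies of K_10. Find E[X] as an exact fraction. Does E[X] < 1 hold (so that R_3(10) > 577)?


E[X] = C(577, 10) · 3^{1 − 45} = 1042166760920175198880 · 3^{−44} = 1042166760920175198880/984770902183611232881.
As a reduced fraction: E[X] = 1042166760920175198880/984770902183611232881 ≈ 1.0582835.
Is E[X] < 1? NO.
Since E[X] ≥ 1, the first-moment bound is inconclusive at n = 577; it does NOT by itself certify R_3(10) > 577.

E[X] = 1042166760920175198880/984770902183611232881 ≈ 1.0582835; E[X] ≥ 1; first-moment method inconclusive here.


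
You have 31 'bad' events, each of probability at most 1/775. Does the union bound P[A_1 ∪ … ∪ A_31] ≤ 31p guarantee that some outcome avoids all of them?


Union bound: P[∪_{i=1}^{31} A_i] ≤ Σ_i P[A_i] ≤ 31·p = 31·(1/775) = 1/25.
Numerically: 1/25 ≈ 0.0400000.
Is 1/25 < 1? YES.
Since P[∪ A_i] ≤ 1/25 < 1, the complement has P[∩ A_i^c] ≥ 1 − 1/25 = 24/25 > 0, so some outcome avoids every A_i.

31·p = 1/25 ≈ 0.0400000; existence CERTIFIED by the union bound.


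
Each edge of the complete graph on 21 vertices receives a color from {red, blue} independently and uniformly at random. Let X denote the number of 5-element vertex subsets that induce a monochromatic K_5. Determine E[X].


Let X = Σ_S X_S over the C(21, 5) = 20349 subsets S of size 5, where X_S = 1 if the K_5 on S is monochromatic.
For a fixed S, the K_5 on S has C(5, 2) = 10 edges. P[all 10 edges red] = (1/2)^10, and likewise for blue, so P[monochromatic] = 2·(1/2)^10 = 2^{1 − 10} = 1/512.
By linearity: E[X] = C(21, 5) · 2^{1 − 10} = 20349 · 1/512 = 20349/512.
Numerically: E[X] ≈ 39.7441.

E[X] = C(21,5)·2^(1−C(5,2)) = 20349/512 ≈ 39.7441.


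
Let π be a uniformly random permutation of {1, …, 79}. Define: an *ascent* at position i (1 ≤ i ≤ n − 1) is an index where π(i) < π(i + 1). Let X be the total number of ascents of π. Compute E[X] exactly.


Write X = Σ X_I over i = 1, …, 78, with X_I the indicator of one ascent.
There are 78 indicators.
For each fixed i, the pair (π(i), π(i+1)) is a uniformly random ordered pair of distinct values from {1, …, 79}; by symmetry P[π(i) < π(i+1)] = 1/2.
By linearity: E[X] = 78 · (1/2) = (79 − 1) · (1/2) = 39 ≈ 39.000.

E[X] = 39 = 39.000.


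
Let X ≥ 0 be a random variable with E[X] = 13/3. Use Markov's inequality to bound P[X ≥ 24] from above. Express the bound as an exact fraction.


μ = E[X] = 13/3, a = 24.
Markov: P[X ≥ 24] ≤ μ/a = (13/3)/24 = 13/72.
Numerically: ≈ 0.181.
(Since a = 24 > μ = 4.333, the bound 13/72 is < 1 and informative.)

P[X ≥ 24] ≤ 13/72 ≈ 0.181.


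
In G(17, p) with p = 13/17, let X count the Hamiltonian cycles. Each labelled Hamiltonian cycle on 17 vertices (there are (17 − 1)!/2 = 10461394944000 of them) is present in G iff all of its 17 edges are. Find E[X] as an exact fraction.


K_17 has (17 − 1)!/2 = 10461394944000 labelled Hamiltonian cycles.
For each such Hamiltonian cycle H, let X_H = 1 if all 17 edges of H are present in G. Then P[X_H = 1] = p^{17} = (13/17)^{17} = 8650415919381337933/827240261886336764177.
By linearity: E[X] = Σ_H E[X_H] = 10461394944000 · p^{17} = 10461394944000 · 8650415919381337933/827240261886336764177 = 90495417362513040260241610752000/827240261886336764177.
Numerically: E[X] ≈ 1.09394e+11.

E[X] = 10461394944000 · (13/17)^{17} = 90495417362513040260241610752000/827240261886336764177 ≈ 1.09394e+11.


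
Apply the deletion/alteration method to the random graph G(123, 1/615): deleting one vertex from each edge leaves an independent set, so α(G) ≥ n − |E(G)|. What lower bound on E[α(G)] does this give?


E[|E(G)|] = C(123, 2)·p = 7503 · (1/615) = 61/5.
E[α(G)] ≥ n − E[|E(G)|] = 123 − 61/5 = 554/5.
Numerically: ≈ 110.8000.
(This is only a lower bound; the true E[α(G)] may be larger.)

E[α(G)] ≥ 554/5 ≈ 110.8000.


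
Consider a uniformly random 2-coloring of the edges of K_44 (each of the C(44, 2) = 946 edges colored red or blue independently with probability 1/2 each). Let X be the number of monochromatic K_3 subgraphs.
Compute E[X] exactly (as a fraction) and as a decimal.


Let X = Σ_S X_S over the C(44, 3) = 13244 subsets S of size 3, where X_S = 1 if the K_3 on S is monochromatic.
For a fixed S, the K_3 on S has C(3, 2) = 3 edges. P[all 3 edges red] = (1/2)^3, and likewise for blue, so P[monochromatic] = 2·(1/2)^3 = 2^{1 − 3} = 1/4.
By linearity: E[X] = C(44, 3) · 2^{1 − 3} = 13244 · 1/4 = 3311.
Numerically: E[X] ≈ 3311.00000.

E[X] = C(44,3)·2^(1−C(3,2)) = 3311 ≈ 3311.00000.


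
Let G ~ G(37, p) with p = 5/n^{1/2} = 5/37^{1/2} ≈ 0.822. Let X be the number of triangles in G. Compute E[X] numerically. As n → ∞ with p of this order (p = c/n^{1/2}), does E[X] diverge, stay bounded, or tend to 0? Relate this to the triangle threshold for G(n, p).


Number of potential triangles: C(37, 3) = 7770.
Each occurs with probability p³ ≈ (0.822)³ ≈ 5.554020e-01.
By linearity: E[X] = C(37, 3)·p³ ≈ 7770 · 5.554020e-01 ≈ 4315.4734.
Since α = 1/2 < 1, p = c/n^{1/2} ≫ 1/n is above the triangle threshold p ~ 1/n. Asymptotically E[X] ~ (c³/6)·n^{3(1−α)} = (5³/6)·n^{1.5} → ∞; triangles are abundant w.h.p.

E[X] ≈ 4315.4734; in regime p = Θ(1/n^{1/2}) E[X] diverges (above the triangle threshold p ~ 1/n).


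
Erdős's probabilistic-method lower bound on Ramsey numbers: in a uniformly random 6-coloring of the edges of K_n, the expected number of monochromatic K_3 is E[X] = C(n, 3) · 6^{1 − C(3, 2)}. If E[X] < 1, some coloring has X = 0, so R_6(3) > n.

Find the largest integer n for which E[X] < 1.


We need C(n, 3) · 6^{1 − 3} < 1, i.e. C(n, 3) < 6^{3 − 1} = 36.
Check values of n near the boundary:
  n = 4: C(4, 3) = 4; 4 < 36? YES
  n = 5: C(5, 3) = 10; 10 < 36? YES
  n = 6: C(6, 3) = 20; 20 < 36? YES
  n = 7: C(7, 3) = 35; 35 < 36? YES
  n = 8: C(8, 3) = 56; 56 < 36? NO
  n = 9: C(9, 3) = 84; 84 < 36? NO
The largest n with C(n, 3) < 36 is n = 7 (where E[X] = 35/36 ≈ 0.972). Hence R_6(3) > 7, i.e. R_6(3) ≥ 8.

Largest n = 7; hence R_6(3) > 7.


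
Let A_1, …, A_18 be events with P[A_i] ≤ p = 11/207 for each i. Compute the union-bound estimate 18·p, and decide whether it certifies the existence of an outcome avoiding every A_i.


Union bound: P[∪_{i=1}^{18} A_i] ≤ Σ_i P[A_i] ≤ 18·p = 18·(11/207) = 22/23.
Numerically: 22/23 ≈ 0.9565217.
Is 22/23 < 1? YES.
Since P[∪ A_i] ≤ 22/23 < 1, the complement has P[∩ A_i^c] ≥ 1 − 22/23 = 1/23 > 0, so some outcome avoids every A_i.

18·p = 22/23 ≈ 0.9565217; existence CERTIFIED by the union bound.


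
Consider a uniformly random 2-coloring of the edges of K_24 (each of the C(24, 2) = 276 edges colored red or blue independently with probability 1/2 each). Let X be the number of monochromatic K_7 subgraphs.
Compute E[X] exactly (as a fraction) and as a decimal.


Let X = Σ_S X_S over the C(24, 7) = 346104 subsets S of size 7, where X_S = 1 if the K_7 on S is monochromatic.
For a fixed S, the K_7 on S has C(7, 2) = 21 edges. P[all 21 edges red] = (1/2)^21, and likewise for blue, so P[monochromatic] = 2·(1/2)^21 = 2^{1 − 21} = 1/1048576.
By linearity of expectation: E[X] = C(24, 7) · 2^{1 − 21} = 346104 · 1/1048576 = 43263/131072.
Numerically: E[X] ≈ 0.33007.

E[X] = C(24,7)·2^(1−C(7,2)) = 43263/131072 ≈ 0.33007.


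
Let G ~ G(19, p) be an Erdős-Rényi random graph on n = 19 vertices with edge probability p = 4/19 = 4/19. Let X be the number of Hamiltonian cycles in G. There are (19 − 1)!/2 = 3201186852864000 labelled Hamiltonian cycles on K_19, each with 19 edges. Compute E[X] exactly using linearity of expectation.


K_19 has (19 − 1)!/2 = 3201186852864000 labelled Hamiltonian cycles.
For each such Hamiltonian cycle H, let X_H = 1 if all 19 edges of H are present in G. Then P[X_H = 1] = p^{19} = (4/19)^{19} = 274877906944/1978419655660313589123979.
By linearity: E[X] = Σ_H E[X_H] = 3201186852864000 · p^{19} = 3201186852864000 · 274877906944/1978419655660313589123979 = 879935541851906811887616000/1978419655660313589123979.
Numerically: E[X] ≈ 444.8.

E[X] = 3201186852864000 · (4/19)^{19} = 879935541851906811887616000/1978419655660313589123979 ≈ 444.8.


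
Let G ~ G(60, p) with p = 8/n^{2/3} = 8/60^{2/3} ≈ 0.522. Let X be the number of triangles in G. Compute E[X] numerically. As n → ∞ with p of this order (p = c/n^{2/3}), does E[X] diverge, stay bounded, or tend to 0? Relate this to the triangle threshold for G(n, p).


Number of potential triangles: C(60, 3) = 34220.
Each occurs with probability p³ ≈ (0.522)³ ≈ 1.422222e-01.
By linearity: E[X] = C(60, 3)·p³ ≈ 34220 · 1.422222e-01 ≈ 4866.8444.
Since α = 2/3 < 1, p = c/n^{2/3} ≫ 1/n is above the triangle threshold p ~ 1/n. Asymptotically E[X] ~ (c³/6)·n^{3(1−α)} = (8³/6)·n^{1} → ∞; triangles are abundant w.h.p.

E[X] ≈ 4866.8444; in regime p = Θ(1/n^{2/3}) E[X] diverges (above the triangle threshold p ~ 1/n).


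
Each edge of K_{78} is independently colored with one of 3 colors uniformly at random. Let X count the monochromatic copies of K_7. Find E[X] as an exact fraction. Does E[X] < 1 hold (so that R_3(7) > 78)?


E[X] = C(78, 7) · 3^{1 − 21} = 2641902120 · 3^{−20} = 2641902120/3486784401.
As a reduced fraction: E[X] = 293544680/387420489 ≈ 0.758.
Is E[X] < 1? YES.
Since E[X] < 1, there exists a 3-coloring of K_{78} with no monochromatic K_7; hence R_3(7) > 78.

E[X] = 293544680/387420489 ≈ 0.758; E[X] < 1, so R_3(7) > 78.


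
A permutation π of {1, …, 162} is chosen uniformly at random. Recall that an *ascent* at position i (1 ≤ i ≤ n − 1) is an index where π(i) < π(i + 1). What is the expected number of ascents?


Write X = Σ X_I over i = 1, …, 161, with X_I the indicator of one ascent.
There are 161 indicators.
For each fixed i, the pair (π(i), π(i+1)) is a uniformly random ordered pair of distinct values from {1, …, 162}; by symmetry P[π(i) < π(i+1)] = 1/2.
By linearity: E[X] = 161 · (1/2) = (162 − 1) · (1/2) = 161/2 ≈ 80.500.

E[X] = 161/2 = 80.500.


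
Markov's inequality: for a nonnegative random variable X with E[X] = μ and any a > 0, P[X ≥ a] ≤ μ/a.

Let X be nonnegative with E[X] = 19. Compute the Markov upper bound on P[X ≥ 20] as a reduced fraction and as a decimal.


μ = E[X] = 19, a = 20.
Markov: P[X ≥ 20] ≤ μ/a = (19)/20 = 19/20.
Numerically: ≈ 0.9500.
(Since a = 20 > μ = 19.0000, the bound 19/20 is < 1 and informative.)

P[X ≥ 20] ≤ 19/20 ≈ 0.9500.


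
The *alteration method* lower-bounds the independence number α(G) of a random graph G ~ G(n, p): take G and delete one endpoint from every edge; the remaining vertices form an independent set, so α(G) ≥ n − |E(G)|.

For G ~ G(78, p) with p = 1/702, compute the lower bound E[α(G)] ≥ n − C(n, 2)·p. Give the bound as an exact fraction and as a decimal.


E[|E(G)|] = C(78, 2)·p = 3003 · (1/702) = 77/18.
E[α(G)] ≥ n − E[|E(G)|] = 78 − 77/18 = 1327/18.
Numerically: ≈ 73.72222.
(This is only a lower bound; the true E[α(G)] may be larger.)

E[α(G)] ≥ 1327/18 ≈ 73.72222.


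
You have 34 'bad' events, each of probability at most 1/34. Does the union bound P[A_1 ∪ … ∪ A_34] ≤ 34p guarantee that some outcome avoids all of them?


Union bound: P[∪_{i=1}^{34} A_i] ≤ Σ_i P[A_i] ≤ 34·p = 34·(1/34) = 1.
Numerically: 1 ≈ 1.0000000.
Is 1 < 1? NO.
Since the bound 1 is ≥ 1, the union bound is uninformative here; it does NOT by itself certify existence.

34·p = 1 ≈ 1.0000000; existence NOT certified by the union bound.


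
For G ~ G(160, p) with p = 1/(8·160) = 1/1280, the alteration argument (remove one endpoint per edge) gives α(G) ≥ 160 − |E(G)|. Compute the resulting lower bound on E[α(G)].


E[|E(G)|] = C(160, 2)·p = 12720 · (1/1280) = 159/16.
E[α(G)] ≥ n − E[|E(G)|] = 160 − 159/16 = 2401/16.
Numerically: ≈ 150.06250.
(This is only a lower bound; the true E[α(G)] may be larger.)

E[α(G)] ≥ 2401/16 ≈ 150.06250.


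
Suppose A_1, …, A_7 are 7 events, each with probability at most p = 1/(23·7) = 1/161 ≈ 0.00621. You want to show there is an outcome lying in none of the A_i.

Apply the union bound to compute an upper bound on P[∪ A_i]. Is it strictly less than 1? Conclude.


Union bound: P[∪_{i=1}^{7} A_i] ≤ Σ_i P[A_i] ≤ 7·p = 7·(1/161) = 1/23.
Numerically: 1/23 ≈ 0.04348.
Is 1/23 < 1? YES.
Since P[∪ A_i] ≤ 1/23 < 1, the complement has P[∩ A_i^c] ≥ 1 − 1/23 = 22/23 > 0, so some outcome avoids every A_i.

7·p = 1/23 ≈ 0.04348; existence CERTIFIED by the union bound.


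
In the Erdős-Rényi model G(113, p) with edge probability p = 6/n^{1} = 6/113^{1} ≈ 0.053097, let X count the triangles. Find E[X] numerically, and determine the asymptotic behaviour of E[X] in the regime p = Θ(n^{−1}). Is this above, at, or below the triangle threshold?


Number of potential triangles: C(113, 3) = 234136.
Each occurs with probability p³ ≈ (0.053097)³ ≈ 1.4969884e-04.
By linearity: E[X] = C(113, 3)·p³ ≈ 234136 · 1.4969884e-04 ≈ 35.04989.
Here α = 1, so p = 6/n is exactly at the triangle threshold p ~ 1/n. Asymptotically E[X] → c³/6 = 6³/6 = 36 ≈ 36.00000, a bounded constant. In this regime the triangle count is asymptotically Poisson(c³/6).

E[X] ≈ 35.04989; in regime p = Θ(1/n^{1}) E[X] stays bounded (at the triangle threshold p ~ 1/n).


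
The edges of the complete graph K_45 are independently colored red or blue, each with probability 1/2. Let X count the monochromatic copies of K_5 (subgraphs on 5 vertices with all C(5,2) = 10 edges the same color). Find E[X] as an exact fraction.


Let X = Σ_S X_S over the C(45, 5) = 1221759 subsets S of size 5, where X_S = 1 if the K_5 on S is monochromatic.
For a fixed S, the K_5 on S has C(5, 2) = 10 edges. P[all 10 edges red] = (1/2)^10, and likewise for blue, so P[monochromatic] = 2·(1/2)^10 = 2^{1 − 10} = 1/512.
Summing: E[X] = C(45, 5) · 2^{1 − 10} = 1221759 · 1/512 = 1221759/512.
Numerically: E[X] ≈ 2386.24805.

E[X] = C(45,5)·2^(1−C(5,2)) = 1221759/512 ≈ 2386.24805.


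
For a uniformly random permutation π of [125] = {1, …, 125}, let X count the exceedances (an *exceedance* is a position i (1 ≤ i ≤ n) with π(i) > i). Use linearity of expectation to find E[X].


Write X = Σ_{i=1}^{125} X_i, where X_i = 1_{π(i) > i}.
For each fixed i, π(i) is uniform over {1, …, 125} (marginal of a uniform permutation), so P[π(i) > i] = (n − i)/n. Summing: Σ_{i=1}^{125} (n − i)/n = (0 + 1 + … + 124)/125 = 125(125 − 1)/(2·125) = (125 − 1)/2.
Hence E[X] = Σ_{i=1}^{125} (125 − i)/125 = 62 ≈ 62.000.

E[X] = 62 = 62.000.


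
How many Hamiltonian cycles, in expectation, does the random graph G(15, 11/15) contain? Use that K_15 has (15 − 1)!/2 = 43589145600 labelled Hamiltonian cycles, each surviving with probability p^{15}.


K_15 has (15 − 1)!/2 = 43589145600 labelled Hamiltonian cycles.
For each such Hamiltonian cycle H, let X_H = 1 if all 15 edges of H are present in G. Then P[X_H = 1] = p^{15} = (11/15)^{15} = 4177248169415651/437893890380859375.
By linearity of expectation: E[X] = Σ_H E[X_H] = 43589145600 · p^{15} = 43589145600 · 4177248169415651/437893890380859375 = 29972457393249757754368/72081298828125.
Numerically: E[X] ≈ 4.1581e+08.

E[X] = 43589145600 · (11/15)^{15} = 29972457393249757754368/72081298828125 ≈ 4.1581e+08.


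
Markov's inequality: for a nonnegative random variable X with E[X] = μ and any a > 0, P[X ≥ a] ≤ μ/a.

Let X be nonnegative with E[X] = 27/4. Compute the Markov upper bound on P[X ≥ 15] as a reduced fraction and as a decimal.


μ = E[X] = 27/4, a = 15.
Markov: P[X ≥ 15] ≤ μ/a = (27/4)/15 = 9/20.
Numerically: ≈ 0.45000.
(Since a = 15 > μ = 6.75000, the bound 9/20 is < 1 and informative.)

P[X ≥ 15] ≤ 9/20 ≈ 0.45000.


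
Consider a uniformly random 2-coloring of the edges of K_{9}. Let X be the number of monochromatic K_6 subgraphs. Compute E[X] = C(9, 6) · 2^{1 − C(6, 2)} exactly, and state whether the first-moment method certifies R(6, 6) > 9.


E[X] = C(9, 6) · 2^{1 − 15} = 84 · 2^{−14} = 84/16384.
As a reduced fraction: E[X] = 21/4096 ≈ 0.0051270.
Is E[X] < 1? YES.
Since E[X] < 1, there exists a 2-coloring of K_{9} with no monochromatic K_6; hence R(6, 6) > 9.

E[X] = 21/4096 ≈ 0.0051270; E[X] < 1, so R(6, 6) > 9.


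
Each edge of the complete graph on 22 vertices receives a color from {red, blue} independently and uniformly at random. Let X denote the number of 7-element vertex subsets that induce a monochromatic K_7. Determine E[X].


Let X = Σ_S X_S over the C(22, 7) = 170544 subsets S of size 7, where X_S = 1 if the K_7 on S is monochromatic.
For a fixed S, the K_7 on S has C(7, 2) = 21 edges. P[all 21 edges red] = (1/2)^21, and likewise for blue, so P[monochromatic] = 2·(1/2)^21 = 2^{1 − 21} = 1/1048576.
By linearity of expectation: E[X] = C(22, 7) · 2^{1 − 21} = 170544 · 1/1048576 = 10659/65536.
Numerically: E[X] ≈ 0.163.

E[X] = C(22,7)·2^(1−C(7,2)) = 10659/65536 ≈ 0.163.


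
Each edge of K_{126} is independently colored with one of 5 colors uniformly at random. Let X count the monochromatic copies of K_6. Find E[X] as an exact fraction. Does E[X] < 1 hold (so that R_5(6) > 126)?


E[X] = C(126, 6) · 5^{1 − 15} = 4925156775 · 5^{−14} = 4925156775/6103515625.
As a reduced fraction: E[X] = 197006271/244140625 ≈ 0.807.
Is E[X] < 1? YES.
Since E[X] < 1, there exists a 5-coloring of K_{126} with no monochromatic K_6; hence R_5(6) > 126.

E[X] = 197006271/244140625 ≈ 0.807; E[X] < 1, so R_5(6) > 126.


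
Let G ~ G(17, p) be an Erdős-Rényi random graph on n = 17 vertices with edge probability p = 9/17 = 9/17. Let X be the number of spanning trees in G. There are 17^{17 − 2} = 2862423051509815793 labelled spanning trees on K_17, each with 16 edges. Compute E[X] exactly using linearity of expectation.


K_17 has 17^{17 − 2} = 2862423051509815793 labelled spanning trees.
For each such spanning tree H, let X_H = 1 if all 16 edges of H are present in G. Then P[X_H = 1] = p^{16} = (9/17)^{16} = 1853020188851841/48661191875666868481.
By linearity of expectation: E[X] = Σ_H E[X_H] = 2862423051509815793 · p^{16} = 2862423051509815793 · 1853020188851841/48661191875666868481 = 1853020188851841/17.
Numerically: E[X] ≈ 1.09e+14.

E[X] = 2862423051509815793 · (9/17)^{16} = 1853020188851841/17 ≈ 1.09e+14.


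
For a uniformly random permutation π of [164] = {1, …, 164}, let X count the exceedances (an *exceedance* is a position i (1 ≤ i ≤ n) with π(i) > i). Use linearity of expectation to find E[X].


Write X = Σ_{i=1}^{164} X_i, where X_i = 1_{π(i) > i}.
For each fixed i, π(i) is uniform over {1, …, 164} (marginal of a uniform permutation), so P[π(i) > i] = (n − i)/n. Summing: Σ_{i=1}^{164} (n − i)/n = (0 + 1 + … + 163)/164 = 164(164 − 1)/(2·164) = (164 − 1)/2.
Hence E[X] = Σ_{i=1}^{164} (164 − i)/164 = 163/2 ≈ 81.5000.

E[X] = 163/2 = 81.5000.


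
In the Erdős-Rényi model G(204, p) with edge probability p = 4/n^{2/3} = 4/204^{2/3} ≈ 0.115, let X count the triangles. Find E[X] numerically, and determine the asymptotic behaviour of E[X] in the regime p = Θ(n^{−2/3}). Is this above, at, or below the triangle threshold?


Number of potential triangles: C(204, 3) = 1394204.
Each occurs with probability p³ ≈ (0.115)³ ≈ 1.53787e-03.
By linearity: E[X] = C(204, 3)·p³ ≈ 1394204 · 1.53787e-03 ≈ 2144.105.
Since α = 2/3 < 1, p = c/n^{2/3} ≫ 1/n is above the triangle threshold p ~ 1/n. Asymptotically E[X] ~ (c³/6)·n^{3(1−α)} = (4³/6)·n^{1} → ∞; triangles are abundant w.h.p.

E[X] ≈ 2144.105; in regime p = Θ(1/n^{2/3}) E[X] diverges (above the triangle threshold p ~ 1/n).


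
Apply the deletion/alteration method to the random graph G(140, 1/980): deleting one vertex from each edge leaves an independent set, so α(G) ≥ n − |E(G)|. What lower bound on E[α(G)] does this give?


E[|E(G)|] = C(140, 2)·p = 9730 · (1/980) = 139/14.
E[α(G)] ≥ n − E[|E(G)|] = 140 − 139/14 = 1821/14.
Numerically: ≈ 130.07143.
(This is only a lower bound; the true E[α(G)] may be larger.)

E[α(G)] ≥ 1821/14 ≈ 130.07143.


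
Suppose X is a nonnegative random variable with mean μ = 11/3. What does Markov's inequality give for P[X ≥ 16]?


μ = E[X] = 11/3, a = 16.
Markov: P[X ≥ 16] ≤ μ/a = (11/3)/16 = 11/48.
Numerically: ≈ 0.229.
(Since a = 16 > μ = 3.667, the bound 11/48 is < 1 and informative.)

P[X ≥ 16] ≤ 11/48 ≈ 0.229.


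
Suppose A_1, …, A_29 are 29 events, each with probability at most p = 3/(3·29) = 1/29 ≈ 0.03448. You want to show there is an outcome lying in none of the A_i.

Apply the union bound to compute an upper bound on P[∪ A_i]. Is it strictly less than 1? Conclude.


Union bound: P[∪_{i=1}^{29} A_i] ≤ Σ_i P[A_i] ≤ 29·p = 29·(1/29) = 1.
Numerically: 1 ≈ 1.00000.
Is 1 < 1? NO.
Since the bound 1 is ≥ 1, the union bound is uninformative here; it does NOT by itself certify existence.

29·p = 1 ≈ 1.00000; existence NOT certified by the union bound.


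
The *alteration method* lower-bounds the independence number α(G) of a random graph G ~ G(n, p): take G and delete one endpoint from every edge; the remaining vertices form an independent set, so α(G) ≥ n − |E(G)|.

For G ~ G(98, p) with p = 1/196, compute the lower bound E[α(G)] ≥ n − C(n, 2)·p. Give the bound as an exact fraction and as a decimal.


E[|E(G)|] = C(98, 2)·p = 4753 · (1/196) = 97/4.
E[α(G)] ≥ n − E[|E(G)|] = 98 − 97/4 = 295/4.
Numerically: ≈ 73.750.
(This is only a lower bound; the true E[α(G)] may be larger.)

E[α(G)] ≥ 295/4 ≈ 73.750.


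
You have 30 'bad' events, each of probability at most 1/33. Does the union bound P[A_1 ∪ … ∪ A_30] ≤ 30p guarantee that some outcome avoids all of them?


Union bound: P[∪_{i=1}^{30} A_i] ≤ Σ_i P[A_i] ≤ 30·p = 30·(1/33) = 10/11.
Numerically: 10/11 ≈ 0.9091.
Is 10/11 < 1? YES.
Since P[∪ A_i] ≤ 10/11 < 1, the complement has P[∩ A_i^c] ≥ 1 − 10/11 = 1/11 > 0, so some outcome avoids every A_i.

30·p = 10/11 ≈ 0.9091; existence CERTIFIED by the union bound.


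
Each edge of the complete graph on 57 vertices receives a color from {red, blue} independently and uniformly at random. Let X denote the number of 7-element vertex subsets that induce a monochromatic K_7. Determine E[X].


Let X = Σ_S X_S over the C(57, 7) = 264385836 subsets S of size 7, where X_S = 1 if the K_7 on S is monochromatic.
For a fixed S, the K_7 on S has C(7, 2) = 21 edges. P[all 21 edges red] = (1/2)^21, and likewise for blue, so P[monochromatic] = 2·(1/2)^21 = 2^{1 − 21} = 1/1048576.
By linearity: E[X] = C(57, 7) · 2^{1 − 21} = 264385836 · 1/1048576 = 66096459/262144.
Numerically: E[X] ≈ 252.1380.

E[X] = C(57,7)·2^(1−C(7,2)) = 66096459/262144 ≈ 252.1380.


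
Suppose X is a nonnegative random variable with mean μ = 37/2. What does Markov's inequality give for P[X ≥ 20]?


μ = E[X] = 37/2, a = 20.
Markov: P[X ≥ 20] ≤ μ/a = (37/2)/20 = 37/40.
Numerically: ≈ 0.925000.
(Since a = 20 > μ = 18.500000, the bound 37/40 is < 1 and informative.)

P[X ≥ 20] ≤ 37/40 ≈ 0.925000.


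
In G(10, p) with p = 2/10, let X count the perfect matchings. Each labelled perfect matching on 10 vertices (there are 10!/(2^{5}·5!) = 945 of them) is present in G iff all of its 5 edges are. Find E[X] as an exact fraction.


K_10 has 10!/(2^{5}·5!) = 945 labelled perfect matchings.
For each such perfect matching H, let X_H = 1 if all 5 edges of H are present in G. Then P[X_H = 1] = p^{5} = (1/5)^{5} = 1/3125.
By linearity of expectation: E[X] = Σ_H E[X_H] = 945 · p^{5} = 945 · 1/3125 = 189/625.
Numerically: E[X] ≈ 0.3024.

E[X] = 945 · (1/5)^{5} = 189/625 ≈ 0.3024.


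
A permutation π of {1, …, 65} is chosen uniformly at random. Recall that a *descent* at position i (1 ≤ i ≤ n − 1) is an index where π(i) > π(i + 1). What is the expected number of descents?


Write X = Σ X_I over i = 1, …, 64, with X_I the indicator of one descent.
There are 64 indicators.
For each fixed i, the pair (π(i), π(i+1)) is a uniformly random ordered pair of distinct values from {1, …, 65}; by symmetry P[π(i) > π(i+1)] = 1/2.
By linearity: E[X] = 64 · (1/2) = (65 − 1) · (1/2) = 32 ≈ 32.000.

E[X] = 32 = 32.000.


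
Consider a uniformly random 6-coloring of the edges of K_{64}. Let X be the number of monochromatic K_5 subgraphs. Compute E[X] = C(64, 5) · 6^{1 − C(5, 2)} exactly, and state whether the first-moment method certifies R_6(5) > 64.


E[X] = C(64, 5) · 6^{1 − 10} = 7624512 · 6^{−9} = 7624512/10077696.
As a reduced fraction: E[X] = 13237/17496 ≈ 0.75657.
Is E[X] < 1? YES.
Since E[X] < 1, there exists a 6-coloring of K_{64} with no monochromatic K_5; hence R_6(5) > 64.

E[X] = 13237/17496 ≈ 0.75657; E[X] < 1, so R_6(5) > 64.


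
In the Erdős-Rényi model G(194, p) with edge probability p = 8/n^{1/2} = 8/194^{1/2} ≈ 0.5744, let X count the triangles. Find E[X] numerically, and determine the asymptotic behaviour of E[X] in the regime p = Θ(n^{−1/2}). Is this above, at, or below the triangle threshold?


Number of potential triangles: C(194, 3) = 1198144.
Each occurs with probability p³ ≈ (0.5744)³ ≈ 1.894817e-01.
By linearity: E[X] = C(194, 3)·p³ ≈ 1198144 · 1.894817e-01 ≈ 227026.4109.
Since α = 1/2 < 1, p = c/n^{1/2} ≫ 1/n is above the triangle threshold p ~ 1/n. Asymptotically E[X] ~ (c³/6)·n^{3(1−α)} = (8³/6)·n^{1.5} → ∞; triangles are abundant w.h.p.

E[X] ≈ 227026.4109; in regime p = Θ(1/n^{1/2}) E[X] diverges (above the triangle threshold p ~ 1/n).


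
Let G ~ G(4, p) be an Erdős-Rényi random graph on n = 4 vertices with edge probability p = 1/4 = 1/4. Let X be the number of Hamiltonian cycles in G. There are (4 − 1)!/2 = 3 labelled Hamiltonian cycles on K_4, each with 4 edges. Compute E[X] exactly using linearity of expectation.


K_4 has (4 − 1)!/2 = 3 labelled Hamiltonian cycles.
For each such Hamiltonian cycle H, let X_H = 1 if all 4 edges of H are present in G. Then P[X_H = 1] = p^{4} = (1/4)^{4} = 1/256.
By linearity: E[X] = Σ_H E[X_H] = 3 · p^{4} = 3 · 1/256 = 3/256.
Numerically: E[X] ≈ 0.0117.

E[X] = 3 · (1/4)^{4} = 3/256 ≈ 0.0117.
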